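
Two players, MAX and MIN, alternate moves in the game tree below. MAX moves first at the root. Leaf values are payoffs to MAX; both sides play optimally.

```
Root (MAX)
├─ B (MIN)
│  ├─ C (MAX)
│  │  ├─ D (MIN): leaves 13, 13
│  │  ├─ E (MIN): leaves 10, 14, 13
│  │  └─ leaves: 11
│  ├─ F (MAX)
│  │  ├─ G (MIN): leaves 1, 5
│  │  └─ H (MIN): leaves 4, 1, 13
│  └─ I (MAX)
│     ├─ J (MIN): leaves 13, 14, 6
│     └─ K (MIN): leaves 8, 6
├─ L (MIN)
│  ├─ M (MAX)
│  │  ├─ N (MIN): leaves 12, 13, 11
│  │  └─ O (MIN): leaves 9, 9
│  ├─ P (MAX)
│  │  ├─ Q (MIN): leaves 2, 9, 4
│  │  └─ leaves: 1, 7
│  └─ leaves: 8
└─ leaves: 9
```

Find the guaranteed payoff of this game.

9

D (MIN): min(13, 13) = 13
E (MIN): min(10, 14, 13) = 10
C (MAX): max(13, 10, 11) = 13
G (MIN): min(1, 5) = 1
H (MIN): min(4, 1, 13) = 1
F (MAX): max(1, 1) = 1
J (MIN): min(13, 14, 6) = 6
K (MIN): min(8, 6) = 6
I (MAX): max(6, 6) = 6
B (MIN): min(13, 1, 6) = 1
N (MIN): min(12, 13, 11) = 11
O (MIN): min(9, 9) = 9
M (MAX): max(11, 9) = 11
Q (MIN): min(2, 9, 4) = 2
P (MAX): max(2, 1, 7) = 7
L (MIN): min(11, 7, 8) = 7
Root (MAX): max(1, 7, 9) = 9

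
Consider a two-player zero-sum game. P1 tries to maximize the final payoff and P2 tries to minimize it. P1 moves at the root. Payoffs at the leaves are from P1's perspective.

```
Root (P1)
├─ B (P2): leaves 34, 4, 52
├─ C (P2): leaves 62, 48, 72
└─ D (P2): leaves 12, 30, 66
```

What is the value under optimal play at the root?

B (P2): min(34, 4, 52) = 4
C (P2): min(62, 48, 72) = 48
D (P2): min(12, 30, 66) = 12
Root (P1): max(4, 48, 12) = 48

48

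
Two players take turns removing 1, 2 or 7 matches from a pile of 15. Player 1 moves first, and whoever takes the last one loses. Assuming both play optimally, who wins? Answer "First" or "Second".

W/L table (W = player to move can force a win):
i:   0  1  2  3  4  5  6  7  8  9 10 11 12 13 14 15
     W  L  W  W  L  W  W  L  W  W  L  W  W  L  W  W
Position 15 is W, so the first player wins.

First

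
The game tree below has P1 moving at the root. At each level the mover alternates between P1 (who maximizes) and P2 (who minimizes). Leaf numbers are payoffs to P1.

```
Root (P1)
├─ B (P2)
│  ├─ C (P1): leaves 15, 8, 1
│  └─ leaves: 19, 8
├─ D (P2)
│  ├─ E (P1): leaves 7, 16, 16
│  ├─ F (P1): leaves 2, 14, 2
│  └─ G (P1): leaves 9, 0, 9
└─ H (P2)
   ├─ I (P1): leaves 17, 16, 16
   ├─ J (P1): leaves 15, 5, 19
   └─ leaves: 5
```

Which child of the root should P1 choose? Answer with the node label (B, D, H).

D

C (P1): max(15, 8, 1) = 15
B (P2): min(15, 19, 8) = 8
E (P1): max(7, 16, 16) = 16
F (P1): max(2, 14, 2) = 14
G (P1): max(9, 0, 9) = 9
D (P2): min(16, 14, 9) = 9
I (P1): max(17, 16, 16) = 17
J (P1): max(15, 5, 19) = 19
H (P2): min(17, 19, 5) = 5
Root (P1): max(8, 9, 5) = 9
P1 picks the child with the highest value: D (value 9).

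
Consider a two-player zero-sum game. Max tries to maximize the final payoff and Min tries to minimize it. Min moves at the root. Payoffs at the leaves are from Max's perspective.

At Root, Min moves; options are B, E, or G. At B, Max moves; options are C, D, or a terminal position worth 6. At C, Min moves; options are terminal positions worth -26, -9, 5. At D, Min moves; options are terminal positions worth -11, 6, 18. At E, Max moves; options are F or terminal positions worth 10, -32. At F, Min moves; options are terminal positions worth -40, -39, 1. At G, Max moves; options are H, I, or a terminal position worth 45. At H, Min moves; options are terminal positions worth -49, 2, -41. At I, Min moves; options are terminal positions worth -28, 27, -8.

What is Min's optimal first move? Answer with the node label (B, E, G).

C (Min): min(-26, -9, 5) = -26
D (Min): min(-11, 6, 18) = -11
B (Max): max(-26, -11, 6) = 6
F (Min): min(-40, -39, 1) = -40
E (Max): max(-40, 10, -32) = 10
H (Min): min(-49, 2, -41) = -49
I (Min): min(-28, 27, -8) = -28
G (Max): max(-49, -28, 45) = 45
Root (Min): min(6, 10, 45) = 6
Min picks the child with the lowest value: B (value 6).

B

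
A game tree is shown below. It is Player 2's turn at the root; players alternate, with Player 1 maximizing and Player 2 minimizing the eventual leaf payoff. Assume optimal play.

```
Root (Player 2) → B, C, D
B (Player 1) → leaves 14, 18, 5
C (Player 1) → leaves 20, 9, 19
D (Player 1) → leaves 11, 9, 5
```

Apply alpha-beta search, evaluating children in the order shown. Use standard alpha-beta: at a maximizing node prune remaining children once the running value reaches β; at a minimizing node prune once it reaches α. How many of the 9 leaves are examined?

B [α=-∞,β=+∞]: v=18
C [α=-∞,β=18]: v=20 after child 1 ≥ β → β-cutoff, skip 2
D [α=-∞,β=18]: v=11
Root [α=-∞,β=+∞]: v=11
Leaves evaluated: 7 of 9.

7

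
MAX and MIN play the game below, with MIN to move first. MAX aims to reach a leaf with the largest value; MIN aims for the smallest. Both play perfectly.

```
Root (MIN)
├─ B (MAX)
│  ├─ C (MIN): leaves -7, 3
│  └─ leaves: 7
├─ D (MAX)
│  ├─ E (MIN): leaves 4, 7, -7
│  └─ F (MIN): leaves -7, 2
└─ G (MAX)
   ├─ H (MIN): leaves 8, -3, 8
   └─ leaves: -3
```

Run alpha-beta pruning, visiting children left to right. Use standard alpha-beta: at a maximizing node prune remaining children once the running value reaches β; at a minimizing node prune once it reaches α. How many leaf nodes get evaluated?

10

C [α=-∞,β=+∞]: v=-7
B [α=-∞,β=+∞]: v=7
E [α=-∞,β=7]: v=-7
F [α=-7,β=7]: v=-7 after child 1 ≤ α → α-cutoff, skip 1
D [α=-∞,β=7]: v=-7
H [α=-∞,β=-7]: v=-3
G [α=-∞,β=-7]: v=-3 after child 1 ≥ β → β-cutoff, skip 1
Root [α=-∞,β=+∞]: v=-7
Leaves evaluated: 10 of 12.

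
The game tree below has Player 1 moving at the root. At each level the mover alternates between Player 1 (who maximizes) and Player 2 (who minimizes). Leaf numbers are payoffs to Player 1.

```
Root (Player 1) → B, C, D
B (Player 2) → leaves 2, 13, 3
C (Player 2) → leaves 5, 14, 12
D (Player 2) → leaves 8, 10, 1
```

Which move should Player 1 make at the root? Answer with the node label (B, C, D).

C

B (Player 2): min(2, 13, 3) = 2
C (Player 2): min(5, 14, 12) = 5
D (Player 2): min(8, 10, 1) = 1
Root (Player 1): max(2, 5, 1) = 5
Player 1 picks the child with the highest value: C (value 5).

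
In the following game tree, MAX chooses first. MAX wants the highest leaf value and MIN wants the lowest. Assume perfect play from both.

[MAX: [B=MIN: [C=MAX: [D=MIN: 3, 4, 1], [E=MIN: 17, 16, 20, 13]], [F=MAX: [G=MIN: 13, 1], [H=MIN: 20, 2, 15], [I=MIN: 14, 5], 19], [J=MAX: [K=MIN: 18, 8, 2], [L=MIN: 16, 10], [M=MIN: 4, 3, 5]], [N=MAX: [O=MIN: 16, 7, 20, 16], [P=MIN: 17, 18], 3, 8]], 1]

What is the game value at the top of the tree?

10

D (MIN): min(3, 4, 1) = 1
E (MIN): min(17, 16, 20, 13) = 13
C (MAX): max(1, 13) = 13
G (MIN): min(13, 1) = 1
H (MIN): min(20, 2, 15) = 2
I (MIN): min(14, 5) = 5
F (MAX): max(1, 2, 5, 19) = 19
K (MIN): min(18, 8, 2) = 2
L (MIN): min(16, 10) = 10
M (MIN): min(4, 3, 5) = 3
J (MAX): max(2, 10, 3) = 10
O (MIN): min(16, 7, 20, 16) = 7
P (MIN): min(17, 18) = 17
N (MAX): max(7, 17, 3, 8) = 17
B (MIN): min(13, 19, 10, 17) = 10
Root (MAX): max(10, 1) = 10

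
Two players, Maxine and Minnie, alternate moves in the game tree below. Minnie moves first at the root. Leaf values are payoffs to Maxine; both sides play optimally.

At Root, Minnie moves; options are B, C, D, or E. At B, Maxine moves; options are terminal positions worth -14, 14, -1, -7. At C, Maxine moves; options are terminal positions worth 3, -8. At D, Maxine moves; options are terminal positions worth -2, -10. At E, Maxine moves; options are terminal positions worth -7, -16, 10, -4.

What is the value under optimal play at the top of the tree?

B (Maxine): max(-14, 14, -1, -7) = 14
C (Maxine): max(3, -8) = 3
D (Maxine): max(-2, -10) = -2
E (Maxine): max(-7, -16, 10, -4) = 10
Root (Minnie): min(14, 3, -2, 10) = -2

-2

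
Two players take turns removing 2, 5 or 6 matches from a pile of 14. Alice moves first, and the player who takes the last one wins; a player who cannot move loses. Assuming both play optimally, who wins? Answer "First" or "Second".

First

Mark each pile size as W (mover wins) or L (mover loses):
i:   0  1  2  3  4  5  6  7  8  9 10 11 12 13 14
     L  L  W  W  L  W  W  W  L  W  W  L  L  W  W
Position 14 is W, so the first player wins.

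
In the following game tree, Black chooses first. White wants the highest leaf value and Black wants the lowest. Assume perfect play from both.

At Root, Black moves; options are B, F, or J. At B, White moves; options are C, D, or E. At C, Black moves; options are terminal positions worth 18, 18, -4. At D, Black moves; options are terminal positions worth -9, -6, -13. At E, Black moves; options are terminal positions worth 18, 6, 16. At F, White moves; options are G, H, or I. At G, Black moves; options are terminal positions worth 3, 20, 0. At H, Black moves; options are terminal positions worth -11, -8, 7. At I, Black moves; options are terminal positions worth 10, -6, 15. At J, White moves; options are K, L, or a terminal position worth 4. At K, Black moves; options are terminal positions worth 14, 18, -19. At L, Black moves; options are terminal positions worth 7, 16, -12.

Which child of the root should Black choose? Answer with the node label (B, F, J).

C (Black): min(18, 18, -4) = -4
D (Black): min(-9, -6, -13) = -13
E (Black): min(18, 6, 16) = 6
B (White): max(-4, -13, 6) = 6
G (Black): min(3, 20, 0) = 0
H (Black): min(-11, -8, 7) = -11
I (Black): min(10, -6, 15) = -6
F (White): max(0, -11, -6) = 0
K (Black): min(14, 18, -19) = -19
L (Black): min(7, 16, -12) = -12
J (White): max(-19, -12, 4) = 4
Root (Black): min(6, 0, 4) = 0
Black picks the child with the lowest value: F (value 0).

F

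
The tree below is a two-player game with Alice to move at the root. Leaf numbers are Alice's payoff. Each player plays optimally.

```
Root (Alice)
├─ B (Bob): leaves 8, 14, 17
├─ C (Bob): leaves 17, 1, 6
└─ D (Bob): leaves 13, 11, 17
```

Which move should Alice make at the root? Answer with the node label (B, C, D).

B (Bob): min(8, 14, 17) = 8
C (Bob): min(17, 1, 6) = 1
D (Bob): min(13, 11, 17) = 11
Root (Alice): max(8, 1, 11) = 11
Alice picks the child with the highest value: D (value 11).

D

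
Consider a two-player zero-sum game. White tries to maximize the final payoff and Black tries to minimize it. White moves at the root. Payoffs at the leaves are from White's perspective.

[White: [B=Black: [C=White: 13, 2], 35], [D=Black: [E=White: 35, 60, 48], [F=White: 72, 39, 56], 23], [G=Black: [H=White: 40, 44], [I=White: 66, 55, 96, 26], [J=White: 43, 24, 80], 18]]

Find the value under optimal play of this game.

23

C (White): max(13, 2) = 13
B (Black): min(13, 35) = 13
E (White): max(35, 60, 48) = 60
F (White): max(72, 39, 56) = 72
D (Black): min(60, 72, 23) = 23
H (White): max(40, 44) = 44
I (White): max(66, 55, 96, 26) = 96
J (White): max(43, 24, 80) = 80
G (Black): min(44, 96, 80, 18) = 18
Root (White): max(13, 23, 18) = 23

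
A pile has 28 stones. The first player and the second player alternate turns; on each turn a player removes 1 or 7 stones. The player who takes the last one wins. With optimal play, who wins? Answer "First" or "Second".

Mark each pile size as W (mover wins) or L (mover loses):
i:   0  1  2  3  4  5  6  7  8  9 10 11 12 13 14 15 16 17 18 19 20 21 22 23 24 25 26 27 28
     L  W  L  W  L  W  L  W  L  W  L  W  L  W  L  W  L  W  L  W  L  W  L  W  L  W  L  W  L
Position 28 is L, so the second player wins.

Second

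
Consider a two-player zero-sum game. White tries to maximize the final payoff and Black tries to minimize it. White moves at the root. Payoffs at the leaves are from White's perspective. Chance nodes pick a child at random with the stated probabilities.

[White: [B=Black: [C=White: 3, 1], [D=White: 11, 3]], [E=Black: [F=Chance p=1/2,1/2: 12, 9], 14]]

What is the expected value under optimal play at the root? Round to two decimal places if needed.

C (White): max(3, 1) = 3
D (White): max(11, 3) = 11
B (Black): min(3, 11) = 3
F (Chance): 1/2·12 + 1/2·9 = 10.5
E (Black): min(10.5, 14) = 10.5
Root (White): max(3, 10.5) = 10.5

10.5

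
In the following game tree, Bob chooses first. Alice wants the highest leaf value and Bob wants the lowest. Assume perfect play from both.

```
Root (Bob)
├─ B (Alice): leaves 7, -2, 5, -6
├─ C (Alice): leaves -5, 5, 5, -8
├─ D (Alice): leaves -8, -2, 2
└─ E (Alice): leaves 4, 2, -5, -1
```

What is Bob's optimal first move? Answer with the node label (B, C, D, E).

B (Alice): max(7, -2, 5, -6) = 7
C (Alice): max(-5, 5, 5, -8) = 5
D (Alice): max(-8, -2, 2) = 2
E (Alice): max(4, 2, -5, -1) = 4
Root (Bob): min(7, 5, 2, 4) = 2
Bob picks the child with the lowest value: D (value 2).

D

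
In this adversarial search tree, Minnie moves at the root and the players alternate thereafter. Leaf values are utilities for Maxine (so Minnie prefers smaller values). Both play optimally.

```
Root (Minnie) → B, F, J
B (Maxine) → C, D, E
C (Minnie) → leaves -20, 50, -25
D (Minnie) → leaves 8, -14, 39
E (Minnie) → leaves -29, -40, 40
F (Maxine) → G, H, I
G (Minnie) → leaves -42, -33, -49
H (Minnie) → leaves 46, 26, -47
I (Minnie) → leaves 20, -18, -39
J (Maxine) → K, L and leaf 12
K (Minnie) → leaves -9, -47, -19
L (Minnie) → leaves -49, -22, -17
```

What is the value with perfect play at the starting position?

C (Minnie): min(-20, 50, -25) = -25
D (Minnie): min(8, -14, 39) = -14
E (Minnie): min(-29, -40, 40) = -40
B (Maxine): max(-25, -14, -40) = -14
G (Minnie): min(-42, -33, -49) = -49
H (Minnie): min(46, 26, -47) = -47
I (Minnie): min(20, -18, -39) = -39
F (Maxine): max(-49, -47, -39) = -39
K (Minnie): min(-9, -47, -19) = -47
L (Minnie): min(-49, -22, -17) = -49
J (Maxine): max(-47, -49, 12) = 12
Root (Minnie): min(-14, -39, 12) = -39

-39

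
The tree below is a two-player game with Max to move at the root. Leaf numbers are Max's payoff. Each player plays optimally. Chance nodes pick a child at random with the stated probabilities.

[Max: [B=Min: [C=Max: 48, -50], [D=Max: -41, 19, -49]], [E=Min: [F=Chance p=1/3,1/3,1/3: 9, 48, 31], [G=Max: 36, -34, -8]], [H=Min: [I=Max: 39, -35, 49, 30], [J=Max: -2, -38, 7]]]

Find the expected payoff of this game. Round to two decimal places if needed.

29.33

C (Max): max(48, -50) = 48
D (Max): max(-41, 19, -49) = 19
B (Min): min(48, 19) = 19
F (Chance): 1/3·9 + 1/3·48 + 1/3·31 = 29.33
G (Max): max(36, -34, -8) = 36
E (Min): min(29.33, 36) = 29.33
I (Max): max(39, -35, 49, 30) = 49
J (Max): max(-2, -38, 7) = 7
H (Min): min(49, 7) = 7
Root (Max): max(19, 29.33, 7) = 29.33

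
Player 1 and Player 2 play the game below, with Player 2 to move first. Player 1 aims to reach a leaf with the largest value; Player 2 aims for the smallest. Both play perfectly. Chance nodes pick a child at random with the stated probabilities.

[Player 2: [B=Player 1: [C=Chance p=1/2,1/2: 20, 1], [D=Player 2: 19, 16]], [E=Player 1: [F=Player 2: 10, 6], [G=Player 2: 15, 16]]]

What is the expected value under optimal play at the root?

C (Chance): 1/2·20 + 1/2·1 = 10.5
D (Player 2): min(19, 16) = 16
B (Player 1): max(10.5, 16) = 16
F (Player 2): min(10, 6) = 6
G (Player 2): min(15, 16) = 15
E (Player 1): max(6, 15) = 15
Root (Player 2): min(16, 15) = 15

15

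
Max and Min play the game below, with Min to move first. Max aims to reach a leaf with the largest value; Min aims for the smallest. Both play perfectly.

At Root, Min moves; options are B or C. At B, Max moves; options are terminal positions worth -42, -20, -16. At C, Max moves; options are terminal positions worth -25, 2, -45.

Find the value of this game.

-16

B (Max): max(-42, -20, -16) = -16
C (Max): max(-25, 2, -45) = 2
Root (Min): min(-16, 2) = -16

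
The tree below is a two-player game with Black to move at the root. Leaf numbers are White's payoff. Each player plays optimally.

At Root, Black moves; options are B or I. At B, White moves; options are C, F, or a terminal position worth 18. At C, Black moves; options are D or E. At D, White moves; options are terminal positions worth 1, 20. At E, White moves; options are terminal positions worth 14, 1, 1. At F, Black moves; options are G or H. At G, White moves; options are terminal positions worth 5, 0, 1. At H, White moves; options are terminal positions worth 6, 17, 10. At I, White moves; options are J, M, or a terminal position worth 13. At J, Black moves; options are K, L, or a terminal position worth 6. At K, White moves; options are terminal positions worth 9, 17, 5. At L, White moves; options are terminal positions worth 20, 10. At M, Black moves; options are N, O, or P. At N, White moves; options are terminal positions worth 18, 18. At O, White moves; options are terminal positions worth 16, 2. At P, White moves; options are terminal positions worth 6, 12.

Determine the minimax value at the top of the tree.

D (White): max(1, 20) = 20
E (White): max(14, 1, 1) = 14
C (Black): min(20, 14) = 14
G (White): max(5, 0, 1) = 5
H (White): max(6, 17, 10) = 17
F (Black): min(5, 17) = 5
B (White): max(14, 5, 18) = 18
K (White): max(9, 17, 5) = 17
L (White): max(20, 10) = 20
J (Black): min(17, 20, 6) = 6
N (White): max(18, 18) = 18
O (White): max(16, 2) = 16
P (White): max(6, 12) = 12
M (Black): min(18, 16, 12) = 12
I (White): max(6, 12, 13) = 13
Root (Black): min(18, 13) = 13

13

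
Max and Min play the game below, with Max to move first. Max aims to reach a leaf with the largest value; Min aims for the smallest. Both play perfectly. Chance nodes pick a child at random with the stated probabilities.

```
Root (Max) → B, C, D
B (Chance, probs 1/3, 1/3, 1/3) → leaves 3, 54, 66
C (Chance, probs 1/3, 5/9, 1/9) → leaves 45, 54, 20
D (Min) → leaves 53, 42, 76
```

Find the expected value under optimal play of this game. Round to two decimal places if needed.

B (Chance): 1/3·3 + 1/3·54 + 1/3·66 = 41
C (Chance): 1/3·45 + 5/9·54 + 1/9·20 = 47.22
D (Min): min(53, 42, 76) = 42
Root (Max): max(41, 47.22, 42) = 47.22

47.22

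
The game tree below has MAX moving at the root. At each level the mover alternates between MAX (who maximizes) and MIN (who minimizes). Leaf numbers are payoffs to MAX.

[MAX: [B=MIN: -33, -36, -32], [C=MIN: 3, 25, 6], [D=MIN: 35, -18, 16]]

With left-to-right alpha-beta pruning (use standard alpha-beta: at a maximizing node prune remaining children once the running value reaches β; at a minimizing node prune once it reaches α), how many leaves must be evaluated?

8

B [α=-∞,β=+∞]: v=-36
C [α=-36,β=+∞]: v=3
D [α=3,β=+∞]: v=-18 after child 2 ≤ α → α-cutoff, skip 1
Root [α=-∞,β=+∞]: v=3
Leaves evaluated: 8 of 9.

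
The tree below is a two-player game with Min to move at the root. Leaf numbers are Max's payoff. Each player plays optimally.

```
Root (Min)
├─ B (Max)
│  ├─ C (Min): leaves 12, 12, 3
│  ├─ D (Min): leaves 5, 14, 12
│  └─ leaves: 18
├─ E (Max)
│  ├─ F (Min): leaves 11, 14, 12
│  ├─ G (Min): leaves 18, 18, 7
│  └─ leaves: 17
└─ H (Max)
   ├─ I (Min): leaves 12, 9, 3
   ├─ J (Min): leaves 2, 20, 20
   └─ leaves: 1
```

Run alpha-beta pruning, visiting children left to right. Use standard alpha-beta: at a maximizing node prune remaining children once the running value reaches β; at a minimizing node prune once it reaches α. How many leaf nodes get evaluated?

19

C [α=-∞,β=+∞]: v=3
D [α=3,β=+∞]: v=5
B [α=-∞,β=+∞]: v=18
F [α=-∞,β=18]: v=11
G [α=11,β=18]: v=7
E [α=-∞,β=18]: v=17
I [α=-∞,β=17]: v=3
J [α=3,β=17]: v=2 after child 1 ≤ α → α-cutoff, skip 2
H [α=-∞,β=17]: v=3
Root [α=-∞,β=+∞]: v=3
Leaves evaluated: 19 of 21.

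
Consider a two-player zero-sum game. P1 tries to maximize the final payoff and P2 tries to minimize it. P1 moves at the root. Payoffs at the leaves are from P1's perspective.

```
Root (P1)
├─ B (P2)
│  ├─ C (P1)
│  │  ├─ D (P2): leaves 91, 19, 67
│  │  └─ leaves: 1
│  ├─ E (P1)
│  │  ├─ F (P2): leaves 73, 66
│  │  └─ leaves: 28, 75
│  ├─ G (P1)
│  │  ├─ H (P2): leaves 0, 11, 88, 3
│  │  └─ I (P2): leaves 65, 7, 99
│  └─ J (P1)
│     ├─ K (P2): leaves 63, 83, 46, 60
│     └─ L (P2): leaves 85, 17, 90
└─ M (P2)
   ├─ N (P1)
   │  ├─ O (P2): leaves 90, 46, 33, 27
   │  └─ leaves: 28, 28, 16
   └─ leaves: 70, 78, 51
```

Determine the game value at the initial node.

28

D (P2): min(91, 19, 67) = 19
C (P1): max(19, 1) = 19
F (P2): min(73, 66) = 66
E (P1): max(66, 28, 75) = 75
H (P2): min(0, 11, 88, 3) = 0
I (P2): min(65, 7, 99) = 7
G (P1): max(0, 7) = 7
K (P2): min(63, 83, 46, 60) = 46
L (P2): min(85, 17, 90) = 17
J (P1): max(46, 17) = 46
B (P2): min(19, 75, 7, 46) = 7
O (P2): min(90, 46, 33, 27) = 27
N (P1): max(27, 28, 28, 16) = 28
M (P2): min(28, 70, 78, 51) = 28
Root (P1): max(7, 28) = 28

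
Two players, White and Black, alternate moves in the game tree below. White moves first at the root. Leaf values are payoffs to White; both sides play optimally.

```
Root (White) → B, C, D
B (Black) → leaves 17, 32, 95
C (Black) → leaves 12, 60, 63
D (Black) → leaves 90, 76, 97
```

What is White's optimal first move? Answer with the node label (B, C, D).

D

B (Black): min(17, 32, 95) = 17
C (Black): min(12, 60, 63) = 12
D (Black): min(90, 76, 97) = 76
Root (White): max(17, 12, 76) = 76
White picks the child with the highest value: D (value 76).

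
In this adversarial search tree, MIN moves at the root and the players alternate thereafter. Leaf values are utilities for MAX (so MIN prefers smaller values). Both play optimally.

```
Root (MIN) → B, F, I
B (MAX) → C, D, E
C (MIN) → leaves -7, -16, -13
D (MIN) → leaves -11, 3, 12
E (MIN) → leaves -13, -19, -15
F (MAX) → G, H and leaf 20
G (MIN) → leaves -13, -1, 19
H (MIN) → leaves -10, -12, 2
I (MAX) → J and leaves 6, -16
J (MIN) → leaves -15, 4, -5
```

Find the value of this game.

C (MIN): min(-7, -16, -13) = -16
D (MIN): min(-11, 3, 12) = -11
E (MIN): min(-13, -19, -15) = -19
B (MAX): max(-16, -11, -19) = -11
G (MIN): min(-13, -1, 19) = -13
H (MIN): min(-10, -12, 2) = -12
F (MAX): max(-13, -12, 20) = 20
J (MIN): min(-15, 4, -5) = -15
I (MAX): max(-15, 6, -16) = 6
Root (MIN): min(-11, 20, 6) = -11

-11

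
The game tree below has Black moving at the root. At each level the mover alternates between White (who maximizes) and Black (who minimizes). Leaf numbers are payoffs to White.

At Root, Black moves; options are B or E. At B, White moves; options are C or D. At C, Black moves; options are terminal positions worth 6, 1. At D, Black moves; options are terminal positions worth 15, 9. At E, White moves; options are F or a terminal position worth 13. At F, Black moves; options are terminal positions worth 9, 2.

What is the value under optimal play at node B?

C: min(6, 1) = 1
D: min(15, 9) = 9
B: max(1, 9) = 9

9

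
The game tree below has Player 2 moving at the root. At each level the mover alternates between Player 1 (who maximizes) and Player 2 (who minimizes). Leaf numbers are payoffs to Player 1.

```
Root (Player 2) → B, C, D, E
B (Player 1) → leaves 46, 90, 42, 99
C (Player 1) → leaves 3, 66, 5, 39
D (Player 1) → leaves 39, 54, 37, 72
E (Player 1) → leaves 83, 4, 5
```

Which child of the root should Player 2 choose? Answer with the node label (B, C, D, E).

C

B (Player 1): max(46, 90, 42, 99) = 99
C (Player 1): max(3, 66, 5, 39) = 66
D (Player 1): max(39, 54, 37, 72) = 72
E (Player 1): max(83, 4, 5) = 83
Root (Player 2): min(99, 66, 72, 83) = 66
Player 2 picks the child with the lowest value: C (value 66).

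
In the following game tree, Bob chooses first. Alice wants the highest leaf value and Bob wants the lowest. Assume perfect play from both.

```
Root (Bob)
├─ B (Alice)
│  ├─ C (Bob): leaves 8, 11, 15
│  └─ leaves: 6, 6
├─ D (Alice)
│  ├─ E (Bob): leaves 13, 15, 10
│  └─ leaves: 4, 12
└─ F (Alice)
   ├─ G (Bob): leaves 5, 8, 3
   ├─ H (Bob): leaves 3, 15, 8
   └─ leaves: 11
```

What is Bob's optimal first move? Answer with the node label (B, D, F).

B

C (Bob): min(8, 11, 15) = 8
B (Alice): max(8, 6, 6) = 8
E (Bob): min(13, 15, 10) = 10
D (Alice): max(10, 4, 12) = 12
G (Bob): min(5, 8, 3) = 3
H (Bob): min(3, 15, 8) = 3
F (Alice): max(3, 3, 11) = 11
Root (Bob): min(8, 12, 11) = 8
Bob picks the child with the lowest value: B (value 8).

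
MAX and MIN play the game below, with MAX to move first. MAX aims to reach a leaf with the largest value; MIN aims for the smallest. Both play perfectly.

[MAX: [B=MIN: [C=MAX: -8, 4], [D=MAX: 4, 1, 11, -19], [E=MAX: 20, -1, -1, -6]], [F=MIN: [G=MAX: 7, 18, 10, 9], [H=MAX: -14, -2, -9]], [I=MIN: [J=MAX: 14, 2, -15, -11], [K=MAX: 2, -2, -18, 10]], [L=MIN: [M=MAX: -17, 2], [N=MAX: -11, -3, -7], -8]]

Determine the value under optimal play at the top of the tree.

C (MAX): max(-8, 4) = 4
D (MAX): max(4, 1, 11, -19) = 11
E (MAX): max(20, -1, -1, -6) = 20
B (MIN): min(4, 11, 20) = 4
G (MAX): max(7, 18, 10, 9) = 18
H (MAX): max(-14, -2, -9) = -2
F (MIN): min(18, -2) = -2
J (MAX): max(14, 2, -15, -11) = 14
K (MAX): max(2, -2, -18, 10) = 10
I (MIN): min(14, 10) = 10
M (MAX): max(-17, 2) = 2
N (MAX): max(-11, -3, -7) = -3
L (MIN): min(2, -3, -8) = -8
Root (MAX): max(4, -2, 10, -8) = 10

10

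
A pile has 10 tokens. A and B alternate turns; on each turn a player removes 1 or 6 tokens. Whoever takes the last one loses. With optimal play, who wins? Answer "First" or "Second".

Second

Mark each pile size as W (mover wins) or L (mover loses):
i:   0  1  2  3  4  5  6  7  8  9 10
     W  L  W  L  W  L  W  W  L  W  L
Position 10 is L, so the second player wins.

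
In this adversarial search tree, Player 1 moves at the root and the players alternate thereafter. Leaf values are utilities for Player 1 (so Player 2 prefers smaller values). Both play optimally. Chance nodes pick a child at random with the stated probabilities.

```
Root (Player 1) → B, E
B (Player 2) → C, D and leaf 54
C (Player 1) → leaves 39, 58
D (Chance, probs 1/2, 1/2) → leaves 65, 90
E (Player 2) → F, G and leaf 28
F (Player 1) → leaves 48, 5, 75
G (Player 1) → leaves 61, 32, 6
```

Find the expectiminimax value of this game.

C (Player 1): max(39, 58) = 58
D (Chance): 1/2·65 + 1/2·90 = 77.5
B (Player 2): min(58, 77.5, 54) = 54
F (Player 1): max(48, 5, 75) = 75
G (Player 1): max(61, 32, 6) = 61
E (Player 2): min(75, 61, 28) = 28
Root (Player 1): max(54, 28) = 54

54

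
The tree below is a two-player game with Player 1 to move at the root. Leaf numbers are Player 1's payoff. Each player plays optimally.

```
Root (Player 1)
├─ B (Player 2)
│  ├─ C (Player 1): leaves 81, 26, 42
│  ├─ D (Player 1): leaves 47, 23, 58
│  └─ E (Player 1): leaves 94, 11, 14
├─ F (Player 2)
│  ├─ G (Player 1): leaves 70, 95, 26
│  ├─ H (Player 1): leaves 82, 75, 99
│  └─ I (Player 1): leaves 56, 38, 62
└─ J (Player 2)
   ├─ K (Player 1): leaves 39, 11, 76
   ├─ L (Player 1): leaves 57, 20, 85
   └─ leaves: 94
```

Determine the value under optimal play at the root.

76

C (Player 1): max(81, 26, 42) = 81
D (Player 1): max(47, 23, 58) = 58
E (Player 1): max(94, 11, 14) = 94
B (Player 2): min(81, 58, 94) = 58
G (Player 1): max(70, 95, 26) = 95
H (Player 1): max(82, 75, 99) = 99
I (Player 1): max(56, 38, 62) = 62
F (Player 2): min(95, 99, 62) = 62
K (Player 1): max(39, 11, 76) = 76
L (Player 1): max(57, 20, 85) = 85
J (Player 2): min(76, 85, 94) = 76
Root (Player 1): max(58, 62, 76) = 76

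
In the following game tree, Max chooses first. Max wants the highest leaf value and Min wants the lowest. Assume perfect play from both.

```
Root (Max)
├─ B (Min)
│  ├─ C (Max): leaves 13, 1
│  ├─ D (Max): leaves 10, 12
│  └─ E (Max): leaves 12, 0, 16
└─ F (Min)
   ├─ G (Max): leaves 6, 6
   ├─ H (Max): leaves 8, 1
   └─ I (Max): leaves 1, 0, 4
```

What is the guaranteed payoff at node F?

4

G: max(6, 6) = 6
H: max(8, 1) = 8
I: max(1, 0, 4) = 4
F: min(6, 8, 4) = 4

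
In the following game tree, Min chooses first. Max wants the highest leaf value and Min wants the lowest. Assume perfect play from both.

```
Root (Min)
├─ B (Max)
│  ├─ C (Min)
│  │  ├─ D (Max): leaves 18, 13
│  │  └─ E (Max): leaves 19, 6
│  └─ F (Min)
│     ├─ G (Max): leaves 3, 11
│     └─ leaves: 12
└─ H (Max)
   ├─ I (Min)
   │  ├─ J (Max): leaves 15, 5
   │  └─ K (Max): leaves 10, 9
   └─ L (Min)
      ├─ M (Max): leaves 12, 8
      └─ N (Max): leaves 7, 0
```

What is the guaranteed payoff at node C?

D: max(18, 13) = 18
E: max(19, 6) = 19
C: min(18, 19) = 18

18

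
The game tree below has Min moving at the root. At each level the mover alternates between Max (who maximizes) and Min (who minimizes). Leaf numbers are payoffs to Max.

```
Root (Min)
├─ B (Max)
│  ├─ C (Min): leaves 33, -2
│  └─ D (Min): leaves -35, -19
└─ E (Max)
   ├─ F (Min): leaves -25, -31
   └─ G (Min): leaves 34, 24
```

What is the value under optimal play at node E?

F: min(-25, -31) = -31
G: min(34, 24) = 24
E: max(-31, 24) = 24

24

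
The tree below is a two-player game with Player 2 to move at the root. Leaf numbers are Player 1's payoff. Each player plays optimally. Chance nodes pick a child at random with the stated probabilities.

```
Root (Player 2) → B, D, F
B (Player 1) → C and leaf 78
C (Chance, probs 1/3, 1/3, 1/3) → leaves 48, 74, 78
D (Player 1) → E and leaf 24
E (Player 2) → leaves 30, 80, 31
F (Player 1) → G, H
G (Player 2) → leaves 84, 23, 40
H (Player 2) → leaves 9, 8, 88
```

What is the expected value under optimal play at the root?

23

C (Chance): 1/3·48 + 1/3·74 + 1/3·78 = 66.67
B (Player 1): max(66.67, 78) = 78
E (Player 2): min(30, 80, 31) = 30
D (Player 1): max(30, 24) = 30
G (Player 2): min(84, 23, 40) = 23
H (Player 2): min(9, 8, 88) = 8
F (Player 1): max(23, 8) = 23
Root (Player 2): min(78, 30, 23) = 23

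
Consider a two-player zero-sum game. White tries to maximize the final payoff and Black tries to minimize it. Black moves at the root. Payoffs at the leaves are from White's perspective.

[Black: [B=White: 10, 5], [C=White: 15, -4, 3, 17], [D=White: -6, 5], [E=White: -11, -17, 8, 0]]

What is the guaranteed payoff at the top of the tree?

5

B (White): max(10, 5) = 10
C (White): max(15, -4, 3, 17) = 17
D (White): max(-6, 5) = 5
E (White): max(-11, -17, 8, 0) = 8
Root (Black): min(10, 17, 5, 8) = 5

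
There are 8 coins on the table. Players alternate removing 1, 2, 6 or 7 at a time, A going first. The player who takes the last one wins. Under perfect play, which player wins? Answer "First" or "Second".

Second

Positions where the player to move wins (W) vs loses (L):
i:   0  1  2  3  4  5  6  7  8
     L  W  W  L  W  W  W  W  L
Position 8 is L, so the second player wins.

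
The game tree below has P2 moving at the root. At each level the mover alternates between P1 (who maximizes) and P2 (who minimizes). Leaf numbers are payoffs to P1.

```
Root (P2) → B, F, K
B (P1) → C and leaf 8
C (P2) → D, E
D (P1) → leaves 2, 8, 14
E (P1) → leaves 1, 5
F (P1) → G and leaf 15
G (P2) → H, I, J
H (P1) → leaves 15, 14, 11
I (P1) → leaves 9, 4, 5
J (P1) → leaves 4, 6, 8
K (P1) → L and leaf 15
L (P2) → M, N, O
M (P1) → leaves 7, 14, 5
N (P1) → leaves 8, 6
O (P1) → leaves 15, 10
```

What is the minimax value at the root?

D (P1): max(2, 8, 14) = 14
E (P1): max(1, 5) = 5
C (P2): min(14, 5) = 5
B (P1): max(5, 8) = 8
H (P1): max(15, 14, 11) = 15
I (P1): max(9, 4, 5) = 9
J (P1): max(4, 6, 8) = 8
G (P2): min(15, 9, 8) = 8
F (P1): max(8, 15) = 15
M (P1): max(7, 14, 5) = 14
N (P1): max(8, 6) = 8
O (P1): max(15, 10) = 15
L (P2): min(14, 8, 15) = 8
K (P1): max(8, 15) = 15
Root (P2): min(8, 15, 15) = 8

8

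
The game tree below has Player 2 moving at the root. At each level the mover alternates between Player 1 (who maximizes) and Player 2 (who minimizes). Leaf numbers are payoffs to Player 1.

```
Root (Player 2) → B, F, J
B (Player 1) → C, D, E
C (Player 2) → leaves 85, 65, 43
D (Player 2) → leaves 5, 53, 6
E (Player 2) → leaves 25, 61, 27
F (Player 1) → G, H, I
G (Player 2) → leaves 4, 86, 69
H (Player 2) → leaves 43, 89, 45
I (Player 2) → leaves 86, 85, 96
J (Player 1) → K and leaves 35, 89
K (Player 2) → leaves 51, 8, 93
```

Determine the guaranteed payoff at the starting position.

C (Player 2): min(85, 65, 43) = 43
D (Player 2): min(5, 53, 6) = 5
E (Player 2): min(25, 61, 27) = 25
B (Player 1): max(43, 5, 25) = 43
G (Player 2): min(4, 86, 69) = 4
H (Player 2): min(43, 89, 45) = 43
I (Player 2): min(86, 85, 96) = 85
F (Player 1): max(4, 43, 85) = 85
K (Player 2): min(51, 8, 93) = 8
J (Player 1): max(8, 35, 89) = 89
Root (Player 2): min(43, 85, 89) = 43

43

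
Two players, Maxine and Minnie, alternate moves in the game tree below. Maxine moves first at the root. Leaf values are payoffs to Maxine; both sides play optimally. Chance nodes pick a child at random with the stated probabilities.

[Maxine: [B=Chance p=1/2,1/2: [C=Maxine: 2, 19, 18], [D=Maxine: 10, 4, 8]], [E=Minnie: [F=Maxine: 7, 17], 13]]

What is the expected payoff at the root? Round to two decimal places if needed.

C (Maxine): max(2, 19, 18) = 19
D (Maxine): max(10, 4, 8) = 10
B (Chance): 1/2·19 + 1/2·10 = 14.5
F (Maxine): max(7, 17) = 17
E (Minnie): min(17, 13) = 13
Root (Maxine): max(14.5, 13) = 14.5

14.5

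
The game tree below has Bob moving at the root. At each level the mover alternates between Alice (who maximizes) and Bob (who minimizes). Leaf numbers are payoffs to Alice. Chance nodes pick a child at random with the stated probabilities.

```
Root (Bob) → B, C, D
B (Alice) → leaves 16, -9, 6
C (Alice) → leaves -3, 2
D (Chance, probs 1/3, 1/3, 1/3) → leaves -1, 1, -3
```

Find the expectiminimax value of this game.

-1

B (Alice): max(16, -9, 6) = 16
C (Alice): max(-3, 2) = 2
D (Chance): 1/3·-1 + 1/3·1 + 1/3·-3 = -1
Root (Bob): min(16, 2, -1) = -1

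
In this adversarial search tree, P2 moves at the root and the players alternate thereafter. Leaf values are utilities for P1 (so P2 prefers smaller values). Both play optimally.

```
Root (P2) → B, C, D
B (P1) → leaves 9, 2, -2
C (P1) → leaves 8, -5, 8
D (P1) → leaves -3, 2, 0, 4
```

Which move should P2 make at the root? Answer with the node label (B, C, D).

D

B (P1): max(9, 2, -2) = 9
C (P1): max(8, -5, 8) = 8
D (P1): max(-3, 2, 0, 4) = 4
Root (P2): min(9, 8, 4) = 4
P2 picks the child with the lowest value: D (value 4).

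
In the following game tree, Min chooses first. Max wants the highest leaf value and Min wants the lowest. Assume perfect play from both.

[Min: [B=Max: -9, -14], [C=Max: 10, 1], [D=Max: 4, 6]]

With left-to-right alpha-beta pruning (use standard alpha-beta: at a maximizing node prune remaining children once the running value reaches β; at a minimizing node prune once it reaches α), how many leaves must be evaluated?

B [α=-∞,β=+∞]: v=-9
C [α=-∞,β=-9]: v=10 after child 1 ≥ β → β-cutoff, skip 1
D [α=-∞,β=-9]: v=4 after child 1 ≥ β → β-cutoff, skip 1
Root [α=-∞,β=+∞]: v=-9
Leaves evaluated: 4 of 6.

4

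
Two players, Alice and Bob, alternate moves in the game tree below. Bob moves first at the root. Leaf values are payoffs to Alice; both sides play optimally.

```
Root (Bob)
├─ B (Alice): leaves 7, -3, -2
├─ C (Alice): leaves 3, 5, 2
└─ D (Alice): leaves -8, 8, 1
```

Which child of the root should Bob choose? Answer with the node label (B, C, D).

C

B (Alice): max(7, -3, -2) = 7
C (Alice): max(3, 5, 2) = 5
D (Alice): max(-8, 8, 1) = 8
Root (Bob): min(7, 5, 8) = 5
Bob picks the child with the lowest value: C (value 5).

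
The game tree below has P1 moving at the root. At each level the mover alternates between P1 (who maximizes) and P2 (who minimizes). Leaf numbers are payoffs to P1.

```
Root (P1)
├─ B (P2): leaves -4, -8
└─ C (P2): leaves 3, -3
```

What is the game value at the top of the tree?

B (P2): min(-4, -8) = -8
C (P2): min(3, -3) = -3
Root (P1): max(-8, -3) = -3

-3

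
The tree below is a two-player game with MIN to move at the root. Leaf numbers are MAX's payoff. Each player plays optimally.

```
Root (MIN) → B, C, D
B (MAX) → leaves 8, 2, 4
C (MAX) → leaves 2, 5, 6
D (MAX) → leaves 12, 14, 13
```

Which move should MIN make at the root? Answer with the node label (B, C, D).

C

B (MAX): max(8, 2, 4) = 8
C (MAX): max(2, 5, 6) = 6
D (MAX): max(12, 14, 13) = 14
Root (MIN): min(8, 6, 14) = 6
MIN picks the child with the lowest value: C (value 6).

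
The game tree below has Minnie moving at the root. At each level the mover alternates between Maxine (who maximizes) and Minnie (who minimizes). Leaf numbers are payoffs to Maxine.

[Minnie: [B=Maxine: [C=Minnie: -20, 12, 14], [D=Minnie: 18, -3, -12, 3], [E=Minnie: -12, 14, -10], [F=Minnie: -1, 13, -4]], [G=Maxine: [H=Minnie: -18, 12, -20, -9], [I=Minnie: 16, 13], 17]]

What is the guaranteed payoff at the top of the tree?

C (Minnie): min(-20, 12, 14) = -20
D (Minnie): min(18, -3, -12, 3) = -12
E (Minnie): min(-12, 14, -10) = -12
F (Minnie): min(-1, 13, -4) = -4
B (Maxine): max(-20, -12, -12, -4) = -4
H (Minnie): min(-18, 12, -20, -9) = -20
I (Minnie): min(16, 13) = 13
G (Maxine): max(-20, 13, 17) = 17
Root (Minnie): min(-4, 17) = -4

-4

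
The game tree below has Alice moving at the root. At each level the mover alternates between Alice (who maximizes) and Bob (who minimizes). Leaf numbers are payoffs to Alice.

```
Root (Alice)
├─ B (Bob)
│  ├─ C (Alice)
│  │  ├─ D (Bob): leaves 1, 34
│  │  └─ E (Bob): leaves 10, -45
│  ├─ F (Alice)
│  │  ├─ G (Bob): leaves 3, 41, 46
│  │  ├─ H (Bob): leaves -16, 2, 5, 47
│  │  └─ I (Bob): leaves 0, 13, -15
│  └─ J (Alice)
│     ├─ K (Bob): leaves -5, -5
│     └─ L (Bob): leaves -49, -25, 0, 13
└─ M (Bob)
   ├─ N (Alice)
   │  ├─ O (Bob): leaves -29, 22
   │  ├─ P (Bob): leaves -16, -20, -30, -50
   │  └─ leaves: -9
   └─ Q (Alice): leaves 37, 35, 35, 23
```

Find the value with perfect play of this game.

-5

D (Bob): min(1, 34) = 1
E (Bob): min(10, -45) = -45
C (Alice): max(1, -45) = 1
G (Bob): min(3, 41, 46) = 3
H (Bob): min(-16, 2, 5, 47) = -16
I (Bob): min(0, 13, -15) = -15
F (Alice): max(3, -16, -15) = 3
K (Bob): min(-5, -5) = -5
L (Bob): min(-49, -25, 0, 13) = -49
J (Alice): max(-5, -49) = -5
B (Bob): min(1, 3, -5) = -5
O (Bob): min(-29, 22) = -29
P (Bob): min(-16, -20, -30, -50) = -50
N (Alice): max(-29, -50, -9) = -9
Q (Alice): max(37, 35, 35, 23) = 37
M (Bob): min(-9, 37) = -9
Root (Alice): max(-5, -9) = -5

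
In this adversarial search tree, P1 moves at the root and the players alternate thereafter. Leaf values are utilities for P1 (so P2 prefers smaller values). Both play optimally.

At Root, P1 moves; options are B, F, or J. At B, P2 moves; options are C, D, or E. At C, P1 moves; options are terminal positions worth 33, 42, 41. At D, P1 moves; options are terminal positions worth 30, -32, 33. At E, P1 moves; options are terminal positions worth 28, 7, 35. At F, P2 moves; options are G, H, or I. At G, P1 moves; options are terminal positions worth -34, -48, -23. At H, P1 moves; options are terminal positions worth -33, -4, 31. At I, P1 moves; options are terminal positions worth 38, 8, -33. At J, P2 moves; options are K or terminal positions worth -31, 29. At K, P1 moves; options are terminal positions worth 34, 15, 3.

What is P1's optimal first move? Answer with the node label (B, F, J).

B

C (P1): max(33, 42, 41) = 42
D (P1): max(30, -32, 33) = 33
E (P1): max(28, 7, 35) = 35
B (P2): min(42, 33, 35) = 33
G (P1): max(-34, -48, -23) = -23
H (P1): max(-33, -4, 31) = 31
I (P1): max(38, 8, -33) = 38
F (P2): min(-23, 31, 38) = -23
K (P1): max(34, 15, 3) = 34
J (P2): min(34, -31, 29) = -31
Root (P1): max(33, -23, -31) = 33
P1 picks the child with the highest value: B (value 33).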